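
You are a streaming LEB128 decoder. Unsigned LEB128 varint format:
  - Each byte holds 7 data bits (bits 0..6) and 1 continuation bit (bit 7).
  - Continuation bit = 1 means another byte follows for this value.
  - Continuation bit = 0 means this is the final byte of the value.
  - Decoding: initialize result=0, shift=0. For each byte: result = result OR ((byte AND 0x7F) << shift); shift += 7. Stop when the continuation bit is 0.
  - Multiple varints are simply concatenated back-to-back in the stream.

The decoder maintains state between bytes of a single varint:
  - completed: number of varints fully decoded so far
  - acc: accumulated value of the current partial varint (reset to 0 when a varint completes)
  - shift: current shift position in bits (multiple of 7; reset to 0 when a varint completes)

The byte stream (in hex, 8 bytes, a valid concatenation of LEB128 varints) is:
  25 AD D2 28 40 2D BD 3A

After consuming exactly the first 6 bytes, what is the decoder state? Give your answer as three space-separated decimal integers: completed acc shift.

Answer: 4 0 0

Derivation:
byte[0]=0x25 cont=0 payload=0x25: varint #1 complete (value=37); reset -> completed=1 acc=0 shift=0
byte[1]=0xAD cont=1 payload=0x2D: acc |= 45<<0 -> completed=1 acc=45 shift=7
byte[2]=0xD2 cont=1 payload=0x52: acc |= 82<<7 -> completed=1 acc=10541 shift=14
byte[3]=0x28 cont=0 payload=0x28: varint #2 complete (value=665901); reset -> completed=2 acc=0 shift=0
byte[4]=0x40 cont=0 payload=0x40: varint #3 complete (value=64); reset -> completed=3 acc=0 shift=0
byte[5]=0x2D cont=0 payload=0x2D: varint #4 complete (value=45); reset -> completed=4 acc=0 shift=0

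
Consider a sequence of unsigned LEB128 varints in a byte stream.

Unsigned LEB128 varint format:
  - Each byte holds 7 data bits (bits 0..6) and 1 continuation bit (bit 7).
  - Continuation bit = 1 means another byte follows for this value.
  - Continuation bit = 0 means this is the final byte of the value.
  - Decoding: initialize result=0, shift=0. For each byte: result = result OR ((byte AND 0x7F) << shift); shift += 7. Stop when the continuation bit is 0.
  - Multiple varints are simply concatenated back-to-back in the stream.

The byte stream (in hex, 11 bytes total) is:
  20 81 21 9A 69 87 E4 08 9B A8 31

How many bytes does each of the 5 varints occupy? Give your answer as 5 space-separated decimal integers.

  byte[0]=0x20 cont=0 payload=0x20=32: acc |= 32<<0 -> acc=32 shift=7 [end]
Varint 1: bytes[0:1] = 20 -> value 32 (1 byte(s))
  byte[1]=0x81 cont=1 payload=0x01=1: acc |= 1<<0 -> acc=1 shift=7
  byte[2]=0x21 cont=0 payload=0x21=33: acc |= 33<<7 -> acc=4225 shift=14 [end]
Varint 2: bytes[1:3] = 81 21 -> value 4225 (2 byte(s))
  byte[3]=0x9A cont=1 payload=0x1A=26: acc |= 26<<0 -> acc=26 shift=7
  byte[4]=0x69 cont=0 payload=0x69=105: acc |= 105<<7 -> acc=13466 shift=14 [end]
Varint 3: bytes[3:5] = 9A 69 -> value 13466 (2 byte(s))
  byte[5]=0x87 cont=1 payload=0x07=7: acc |= 7<<0 -> acc=7 shift=7
  byte[6]=0xE4 cont=1 payload=0x64=100: acc |= 100<<7 -> acc=12807 shift=14
  byte[7]=0x08 cont=0 payload=0x08=8: acc |= 8<<14 -> acc=143879 shift=21 [end]
Varint 4: bytes[5:8] = 87 E4 08 -> value 143879 (3 byte(s))
  byte[8]=0x9B cont=1 payload=0x1B=27: acc |= 27<<0 -> acc=27 shift=7
  byte[9]=0xA8 cont=1 payload=0x28=40: acc |= 40<<7 -> acc=5147 shift=14
  byte[10]=0x31 cont=0 payload=0x31=49: acc |= 49<<14 -> acc=807963 shift=21 [end]
Varint 5: bytes[8:11] = 9B A8 31 -> value 807963 (3 byte(s))

Answer: 1 2 2 3 3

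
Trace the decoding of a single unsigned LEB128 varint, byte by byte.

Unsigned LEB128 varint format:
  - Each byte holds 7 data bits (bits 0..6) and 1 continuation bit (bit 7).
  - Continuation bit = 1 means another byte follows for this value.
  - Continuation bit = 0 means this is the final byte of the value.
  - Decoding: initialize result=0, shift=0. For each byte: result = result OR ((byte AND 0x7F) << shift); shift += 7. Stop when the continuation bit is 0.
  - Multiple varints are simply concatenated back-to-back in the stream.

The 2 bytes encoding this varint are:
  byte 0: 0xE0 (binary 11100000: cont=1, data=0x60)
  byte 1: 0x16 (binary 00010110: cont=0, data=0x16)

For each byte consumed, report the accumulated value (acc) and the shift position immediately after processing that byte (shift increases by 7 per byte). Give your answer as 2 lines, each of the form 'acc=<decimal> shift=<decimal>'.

byte 0=0xE0: payload=0x60=96, contrib = 96<<0 = 96; acc -> 96, shift -> 7
byte 1=0x16: payload=0x16=22, contrib = 22<<7 = 2816; acc -> 2912, shift -> 14

Answer: acc=96 shift=7
acc=2912 shift=14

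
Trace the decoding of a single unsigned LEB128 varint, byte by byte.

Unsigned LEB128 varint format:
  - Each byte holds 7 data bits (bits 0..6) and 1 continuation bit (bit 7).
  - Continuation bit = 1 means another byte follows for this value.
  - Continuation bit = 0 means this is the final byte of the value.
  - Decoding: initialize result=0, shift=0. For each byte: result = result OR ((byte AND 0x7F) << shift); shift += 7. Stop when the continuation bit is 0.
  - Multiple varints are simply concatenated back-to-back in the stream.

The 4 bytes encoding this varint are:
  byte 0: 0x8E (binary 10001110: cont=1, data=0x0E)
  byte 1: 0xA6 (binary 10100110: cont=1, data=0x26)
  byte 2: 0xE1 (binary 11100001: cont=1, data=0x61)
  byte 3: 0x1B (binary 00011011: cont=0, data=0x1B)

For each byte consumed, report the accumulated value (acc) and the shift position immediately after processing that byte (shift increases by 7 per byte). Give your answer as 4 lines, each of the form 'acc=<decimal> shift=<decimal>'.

Answer: acc=14 shift=7
acc=4878 shift=14
acc=1594126 shift=21
acc=58217230 shift=28

Derivation:
byte 0=0x8E: payload=0x0E=14, contrib = 14<<0 = 14; acc -> 14, shift -> 7
byte 1=0xA6: payload=0x26=38, contrib = 38<<7 = 4864; acc -> 4878, shift -> 14
byte 2=0xE1: payload=0x61=97, contrib = 97<<14 = 1589248; acc -> 1594126, shift -> 21
byte 3=0x1B: payload=0x1B=27, contrib = 27<<21 = 56623104; acc -> 58217230, shift -> 28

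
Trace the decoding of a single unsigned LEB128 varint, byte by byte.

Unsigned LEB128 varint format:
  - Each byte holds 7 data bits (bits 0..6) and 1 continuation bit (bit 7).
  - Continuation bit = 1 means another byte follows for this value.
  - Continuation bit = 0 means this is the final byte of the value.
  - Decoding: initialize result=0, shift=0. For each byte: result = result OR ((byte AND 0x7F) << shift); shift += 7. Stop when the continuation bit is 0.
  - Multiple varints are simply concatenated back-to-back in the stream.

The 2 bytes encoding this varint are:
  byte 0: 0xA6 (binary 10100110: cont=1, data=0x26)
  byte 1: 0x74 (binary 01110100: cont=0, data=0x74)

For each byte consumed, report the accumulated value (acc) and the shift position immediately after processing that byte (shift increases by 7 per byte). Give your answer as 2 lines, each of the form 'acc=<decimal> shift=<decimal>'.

Answer: acc=38 shift=7
acc=14886 shift=14

Derivation:
byte 0=0xA6: payload=0x26=38, contrib = 38<<0 = 38; acc -> 38, shift -> 7
byte 1=0x74: payload=0x74=116, contrib = 116<<7 = 14848; acc -> 14886, shift -> 14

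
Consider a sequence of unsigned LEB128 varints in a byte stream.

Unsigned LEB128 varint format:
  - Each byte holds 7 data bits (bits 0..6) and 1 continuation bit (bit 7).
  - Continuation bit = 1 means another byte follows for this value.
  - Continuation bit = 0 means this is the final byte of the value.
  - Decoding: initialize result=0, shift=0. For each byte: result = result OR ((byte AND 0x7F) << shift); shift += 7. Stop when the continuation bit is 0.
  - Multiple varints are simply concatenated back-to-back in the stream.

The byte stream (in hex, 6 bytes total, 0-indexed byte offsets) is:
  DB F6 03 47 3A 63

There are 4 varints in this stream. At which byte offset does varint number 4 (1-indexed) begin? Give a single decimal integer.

Answer: 5

Derivation:
  byte[0]=0xDB cont=1 payload=0x5B=91: acc |= 91<<0 -> acc=91 shift=7
  byte[1]=0xF6 cont=1 payload=0x76=118: acc |= 118<<7 -> acc=15195 shift=14
  byte[2]=0x03 cont=0 payload=0x03=3: acc |= 3<<14 -> acc=64347 shift=21 [end]
Varint 1: bytes[0:3] = DB F6 03 -> value 64347 (3 byte(s))
  byte[3]=0x47 cont=0 payload=0x47=71: acc |= 71<<0 -> acc=71 shift=7 [end]
Varint 2: bytes[3:4] = 47 -> value 71 (1 byte(s))
  byte[4]=0x3A cont=0 payload=0x3A=58: acc |= 58<<0 -> acc=58 shift=7 [end]
Varint 3: bytes[4:5] = 3A -> value 58 (1 byte(s))
  byte[5]=0x63 cont=0 payload=0x63=99: acc |= 99<<0 -> acc=99 shift=7 [end]
Varint 4: bytes[5:6] = 63 -> value 99 (1 byte(s))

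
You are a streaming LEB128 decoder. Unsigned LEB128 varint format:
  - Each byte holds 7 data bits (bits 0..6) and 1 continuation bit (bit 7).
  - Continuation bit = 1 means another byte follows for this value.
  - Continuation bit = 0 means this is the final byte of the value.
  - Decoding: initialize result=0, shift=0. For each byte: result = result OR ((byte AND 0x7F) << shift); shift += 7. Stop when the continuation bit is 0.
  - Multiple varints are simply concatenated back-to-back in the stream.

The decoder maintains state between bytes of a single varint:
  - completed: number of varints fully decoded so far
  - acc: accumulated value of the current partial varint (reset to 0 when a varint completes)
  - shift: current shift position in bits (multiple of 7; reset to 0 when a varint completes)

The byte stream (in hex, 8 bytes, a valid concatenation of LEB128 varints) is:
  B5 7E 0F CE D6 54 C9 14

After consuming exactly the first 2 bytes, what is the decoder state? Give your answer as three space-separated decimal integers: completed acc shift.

byte[0]=0xB5 cont=1 payload=0x35: acc |= 53<<0 -> completed=0 acc=53 shift=7
byte[1]=0x7E cont=0 payload=0x7E: varint #1 complete (value=16181); reset -> completed=1 acc=0 shift=0

Answer: 1 0 0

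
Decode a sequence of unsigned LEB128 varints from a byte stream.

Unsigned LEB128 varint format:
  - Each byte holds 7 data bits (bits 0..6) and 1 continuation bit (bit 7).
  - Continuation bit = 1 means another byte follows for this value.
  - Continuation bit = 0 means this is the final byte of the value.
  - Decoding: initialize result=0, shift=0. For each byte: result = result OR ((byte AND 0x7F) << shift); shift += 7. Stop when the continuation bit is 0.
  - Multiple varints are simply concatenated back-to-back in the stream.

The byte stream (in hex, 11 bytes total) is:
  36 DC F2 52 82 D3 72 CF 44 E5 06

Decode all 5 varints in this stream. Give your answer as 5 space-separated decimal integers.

Answer: 54 1358172 1878402 8783 869

Derivation:
  byte[0]=0x36 cont=0 payload=0x36=54: acc |= 54<<0 -> acc=54 shift=7 [end]
Varint 1: bytes[0:1] = 36 -> value 54 (1 byte(s))
  byte[1]=0xDC cont=1 payload=0x5C=92: acc |= 92<<0 -> acc=92 shift=7
  byte[2]=0xF2 cont=1 payload=0x72=114: acc |= 114<<7 -> acc=14684 shift=14
  byte[3]=0x52 cont=0 payload=0x52=82: acc |= 82<<14 -> acc=1358172 shift=21 [end]
Varint 2: bytes[1:4] = DC F2 52 -> value 1358172 (3 byte(s))
  byte[4]=0x82 cont=1 payload=0x02=2: acc |= 2<<0 -> acc=2 shift=7
  byte[5]=0xD3 cont=1 payload=0x53=83: acc |= 83<<7 -> acc=10626 shift=14
  byte[6]=0x72 cont=0 payload=0x72=114: acc |= 114<<14 -> acc=1878402 shift=21 [end]
Varint 3: bytes[4:7] = 82 D3 72 -> value 1878402 (3 byte(s))
  byte[7]=0xCF cont=1 payload=0x4F=79: acc |= 79<<0 -> acc=79 shift=7
  byte[8]=0x44 cont=0 payload=0x44=68: acc |= 68<<7 -> acc=8783 shift=14 [end]
Varint 4: bytes[7:9] = CF 44 -> value 8783 (2 byte(s))
  byte[9]=0xE5 cont=1 payload=0x65=101: acc |= 101<<0 -> acc=101 shift=7
  byte[10]=0x06 cont=0 payload=0x06=6: acc |= 6<<7 -> acc=869 shift=14 [end]
Varint 5: bytes[9:11] = E5 06 -> value 869 (2 byte(s))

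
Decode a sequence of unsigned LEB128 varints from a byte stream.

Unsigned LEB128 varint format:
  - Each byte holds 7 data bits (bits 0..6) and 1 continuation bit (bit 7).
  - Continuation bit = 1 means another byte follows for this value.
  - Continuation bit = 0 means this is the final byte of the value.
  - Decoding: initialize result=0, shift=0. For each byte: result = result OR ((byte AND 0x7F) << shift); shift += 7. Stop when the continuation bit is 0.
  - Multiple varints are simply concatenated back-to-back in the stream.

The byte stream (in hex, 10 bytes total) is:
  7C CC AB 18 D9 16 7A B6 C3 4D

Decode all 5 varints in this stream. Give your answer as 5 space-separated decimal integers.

Answer: 124 398796 2905 122 1270198

Derivation:
  byte[0]=0x7C cont=0 payload=0x7C=124: acc |= 124<<0 -> acc=124 shift=7 [end]
Varint 1: bytes[0:1] = 7C -> value 124 (1 byte(s))
  byte[1]=0xCC cont=1 payload=0x4C=76: acc |= 76<<0 -> acc=76 shift=7
  byte[2]=0xAB cont=1 payload=0x2B=43: acc |= 43<<7 -> acc=5580 shift=14
  byte[3]=0x18 cont=0 payload=0x18=24: acc |= 24<<14 -> acc=398796 shift=21 [end]
Varint 2: bytes[1:4] = CC AB 18 -> value 398796 (3 byte(s))
  byte[4]=0xD9 cont=1 payload=0x59=89: acc |= 89<<0 -> acc=89 shift=7
  byte[5]=0x16 cont=0 payload=0x16=22: acc |= 22<<7 -> acc=2905 shift=14 [end]
Varint 3: bytes[4:6] = D9 16 -> value 2905 (2 byte(s))
  byte[6]=0x7A cont=0 payload=0x7A=122: acc |= 122<<0 -> acc=122 shift=7 [end]
Varint 4: bytes[6:7] = 7A -> value 122 (1 byte(s))
  byte[7]=0xB6 cont=1 payload=0x36=54: acc |= 54<<0 -> acc=54 shift=7
  byte[8]=0xC3 cont=1 payload=0x43=67: acc |= 67<<7 -> acc=8630 shift=14
  byte[9]=0x4D cont=0 payload=0x4D=77: acc |= 77<<14 -> acc=1270198 shift=21 [end]
Varint 5: bytes[7:10] = B6 C3 4D -> value 1270198 (3 byte(s))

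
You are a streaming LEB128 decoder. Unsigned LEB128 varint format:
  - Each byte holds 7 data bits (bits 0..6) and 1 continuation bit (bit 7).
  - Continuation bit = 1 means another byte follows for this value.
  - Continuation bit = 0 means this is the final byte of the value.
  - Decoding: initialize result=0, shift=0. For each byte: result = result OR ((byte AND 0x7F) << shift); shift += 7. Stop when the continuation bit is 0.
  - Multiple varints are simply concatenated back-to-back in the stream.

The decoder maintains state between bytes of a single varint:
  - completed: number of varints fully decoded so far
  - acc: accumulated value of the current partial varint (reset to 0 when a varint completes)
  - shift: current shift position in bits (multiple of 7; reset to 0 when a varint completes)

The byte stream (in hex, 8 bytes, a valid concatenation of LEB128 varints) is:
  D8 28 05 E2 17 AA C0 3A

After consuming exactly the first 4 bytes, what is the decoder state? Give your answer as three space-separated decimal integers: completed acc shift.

Answer: 2 98 7

Derivation:
byte[0]=0xD8 cont=1 payload=0x58: acc |= 88<<0 -> completed=0 acc=88 shift=7
byte[1]=0x28 cont=0 payload=0x28: varint #1 complete (value=5208); reset -> completed=1 acc=0 shift=0
byte[2]=0x05 cont=0 payload=0x05: varint #2 complete (value=5); reset -> completed=2 acc=0 shift=0
byte[3]=0xE2 cont=1 payload=0x62: acc |= 98<<0 -> completed=2 acc=98 shift=7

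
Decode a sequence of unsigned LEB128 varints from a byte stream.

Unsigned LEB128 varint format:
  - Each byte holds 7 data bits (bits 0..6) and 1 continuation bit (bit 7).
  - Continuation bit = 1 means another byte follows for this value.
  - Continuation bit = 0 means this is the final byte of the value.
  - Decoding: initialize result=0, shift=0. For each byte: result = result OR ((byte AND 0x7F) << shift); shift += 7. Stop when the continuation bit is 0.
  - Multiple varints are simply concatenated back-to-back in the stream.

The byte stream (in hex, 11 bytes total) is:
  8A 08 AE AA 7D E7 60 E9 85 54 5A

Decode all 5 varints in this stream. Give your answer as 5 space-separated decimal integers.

  byte[0]=0x8A cont=1 payload=0x0A=10: acc |= 10<<0 -> acc=10 shift=7
  byte[1]=0x08 cont=0 payload=0x08=8: acc |= 8<<7 -> acc=1034 shift=14 [end]
Varint 1: bytes[0:2] = 8A 08 -> value 1034 (2 byte(s))
  byte[2]=0xAE cont=1 payload=0x2E=46: acc |= 46<<0 -> acc=46 shift=7
  byte[3]=0xAA cont=1 payload=0x2A=42: acc |= 42<<7 -> acc=5422 shift=14
  byte[4]=0x7D cont=0 payload=0x7D=125: acc |= 125<<14 -> acc=2053422 shift=21 [end]
Varint 2: bytes[2:5] = AE AA 7D -> value 2053422 (3 byte(s))
  byte[5]=0xE7 cont=1 payload=0x67=103: acc |= 103<<0 -> acc=103 shift=7
  byte[6]=0x60 cont=0 payload=0x60=96: acc |= 96<<7 -> acc=12391 shift=14 [end]
Varint 3: bytes[5:7] = E7 60 -> value 12391 (2 byte(s))
  byte[7]=0xE9 cont=1 payload=0x69=105: acc |= 105<<0 -> acc=105 shift=7
  byte[8]=0x85 cont=1 payload=0x05=5: acc |= 5<<7 -> acc=745 shift=14
  byte[9]=0x54 cont=0 payload=0x54=84: acc |= 84<<14 -> acc=1377001 shift=21 [end]
Varint 4: bytes[7:10] = E9 85 54 -> value 1377001 (3 byte(s))
  byte[10]=0x5A cont=0 payload=0x5A=90: acc |= 90<<0 -> acc=90 shift=7 [end]
Varint 5: bytes[10:11] = 5A -> value 90 (1 byte(s))

Answer: 1034 2053422 12391 1377001 90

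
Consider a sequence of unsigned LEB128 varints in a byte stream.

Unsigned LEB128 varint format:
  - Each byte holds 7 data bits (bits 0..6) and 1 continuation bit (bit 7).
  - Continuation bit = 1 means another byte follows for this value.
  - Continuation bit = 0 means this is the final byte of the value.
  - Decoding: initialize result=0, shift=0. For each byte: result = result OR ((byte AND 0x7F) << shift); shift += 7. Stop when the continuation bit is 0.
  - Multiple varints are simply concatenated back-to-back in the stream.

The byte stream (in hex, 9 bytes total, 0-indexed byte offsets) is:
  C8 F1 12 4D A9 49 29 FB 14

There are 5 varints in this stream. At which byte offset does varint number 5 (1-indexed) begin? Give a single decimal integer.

Answer: 7

Derivation:
  byte[0]=0xC8 cont=1 payload=0x48=72: acc |= 72<<0 -> acc=72 shift=7
  byte[1]=0xF1 cont=1 payload=0x71=113: acc |= 113<<7 -> acc=14536 shift=14
  byte[2]=0x12 cont=0 payload=0x12=18: acc |= 18<<14 -> acc=309448 shift=21 [end]
Varint 1: bytes[0:3] = C8 F1 12 -> value 309448 (3 byte(s))
  byte[3]=0x4D cont=0 payload=0x4D=77: acc |= 77<<0 -> acc=77 shift=7 [end]
Varint 2: bytes[3:4] = 4D -> value 77 (1 byte(s))
  byte[4]=0xA9 cont=1 payload=0x29=41: acc |= 41<<0 -> acc=41 shift=7
  byte[5]=0x49 cont=0 payload=0x49=73: acc |= 73<<7 -> acc=9385 shift=14 [end]
Varint 3: bytes[4:6] = A9 49 -> value 9385 (2 byte(s))
  byte[6]=0x29 cont=0 payload=0x29=41: acc |= 41<<0 -> acc=41 shift=7 [end]
Varint 4: bytes[6:7] = 29 -> value 41 (1 byte(s))
  byte[7]=0xFB cont=1 payload=0x7B=123: acc |= 123<<0 -> acc=123 shift=7
  byte[8]=0x14 cont=0 payload=0x14=20: acc |= 20<<7 -> acc=2683 shift=14 [end]
Varint 5: bytes[7:9] = FB 14 -> value 2683 (2 byte(s))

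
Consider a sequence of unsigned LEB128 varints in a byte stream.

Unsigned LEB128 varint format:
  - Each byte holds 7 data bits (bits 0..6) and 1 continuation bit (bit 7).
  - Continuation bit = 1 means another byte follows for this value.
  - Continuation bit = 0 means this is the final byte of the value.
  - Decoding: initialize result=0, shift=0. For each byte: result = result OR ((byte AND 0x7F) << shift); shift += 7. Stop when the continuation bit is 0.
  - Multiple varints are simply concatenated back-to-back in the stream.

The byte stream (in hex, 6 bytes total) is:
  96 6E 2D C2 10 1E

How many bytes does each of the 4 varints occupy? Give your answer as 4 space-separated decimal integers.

  byte[0]=0x96 cont=1 payload=0x16=22: acc |= 22<<0 -> acc=22 shift=7
  byte[1]=0x6E cont=0 payload=0x6E=110: acc |= 110<<7 -> acc=14102 shift=14 [end]
Varint 1: bytes[0:2] = 96 6E -> value 14102 (2 byte(s))
  byte[2]=0x2D cont=0 payload=0x2D=45: acc |= 45<<0 -> acc=45 shift=7 [end]
Varint 2: bytes[2:3] = 2D -> value 45 (1 byte(s))
  byte[3]=0xC2 cont=1 payload=0x42=66: acc |= 66<<0 -> acc=66 shift=7
  byte[4]=0x10 cont=0 payload=0x10=16: acc |= 16<<7 -> acc=2114 shift=14 [end]
Varint 3: bytes[3:5] = C2 10 -> value 2114 (2 byte(s))
  byte[5]=0x1E cont=0 payload=0x1E=30: acc |= 30<<0 -> acc=30 shift=7 [end]
Varint 4: bytes[5:6] = 1E -> value 30 (1 byte(s))

Answer: 2 1 2 1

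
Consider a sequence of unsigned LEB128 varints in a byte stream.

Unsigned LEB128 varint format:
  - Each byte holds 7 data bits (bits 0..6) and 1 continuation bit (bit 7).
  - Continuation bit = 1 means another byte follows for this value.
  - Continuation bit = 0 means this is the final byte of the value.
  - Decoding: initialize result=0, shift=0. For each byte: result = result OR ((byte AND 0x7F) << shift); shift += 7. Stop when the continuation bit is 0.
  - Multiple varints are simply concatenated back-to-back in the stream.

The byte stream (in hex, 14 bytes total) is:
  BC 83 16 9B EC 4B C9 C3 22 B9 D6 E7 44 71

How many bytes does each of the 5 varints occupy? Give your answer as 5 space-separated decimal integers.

  byte[0]=0xBC cont=1 payload=0x3C=60: acc |= 60<<0 -> acc=60 shift=7
  byte[1]=0x83 cont=1 payload=0x03=3: acc |= 3<<7 -> acc=444 shift=14
  byte[2]=0x16 cont=0 payload=0x16=22: acc |= 22<<14 -> acc=360892 shift=21 [end]
Varint 1: bytes[0:3] = BC 83 16 -> value 360892 (3 byte(s))
  byte[3]=0x9B cont=1 payload=0x1B=27: acc |= 27<<0 -> acc=27 shift=7
  byte[4]=0xEC cont=1 payload=0x6C=108: acc |= 108<<7 -> acc=13851 shift=14
  byte[5]=0x4B cont=0 payload=0x4B=75: acc |= 75<<14 -> acc=1242651 shift=21 [end]
Varint 2: bytes[3:6] = 9B EC 4B -> value 1242651 (3 byte(s))
  byte[6]=0xC9 cont=1 payload=0x49=73: acc |= 73<<0 -> acc=73 shift=7
  byte[7]=0xC3 cont=1 payload=0x43=67: acc |= 67<<7 -> acc=8649 shift=14
  byte[8]=0x22 cont=0 payload=0x22=34: acc |= 34<<14 -> acc=565705 shift=21 [end]
Varint 3: bytes[6:9] = C9 C3 22 -> value 565705 (3 byte(s))
  byte[9]=0xB9 cont=1 payload=0x39=57: acc |= 57<<0 -> acc=57 shift=7
  byte[10]=0xD6 cont=1 payload=0x56=86: acc |= 86<<7 -> acc=11065 shift=14
  byte[11]=0xE7 cont=1 payload=0x67=103: acc |= 103<<14 -> acc=1698617 shift=21
  byte[12]=0x44 cont=0 payload=0x44=68: acc |= 68<<21 -> acc=144304953 shift=28 [end]
Varint 4: bytes[9:13] = B9 D6 E7 44 -> value 144304953 (4 byte(s))
  byte[13]=0x71 cont=0 payload=0x71=113: acc |= 113<<0 -> acc=113 shift=7 [end]
Varint 5: bytes[13:14] = 71 -> value 113 (1 byte(s))

Answer: 3 3 3 4 1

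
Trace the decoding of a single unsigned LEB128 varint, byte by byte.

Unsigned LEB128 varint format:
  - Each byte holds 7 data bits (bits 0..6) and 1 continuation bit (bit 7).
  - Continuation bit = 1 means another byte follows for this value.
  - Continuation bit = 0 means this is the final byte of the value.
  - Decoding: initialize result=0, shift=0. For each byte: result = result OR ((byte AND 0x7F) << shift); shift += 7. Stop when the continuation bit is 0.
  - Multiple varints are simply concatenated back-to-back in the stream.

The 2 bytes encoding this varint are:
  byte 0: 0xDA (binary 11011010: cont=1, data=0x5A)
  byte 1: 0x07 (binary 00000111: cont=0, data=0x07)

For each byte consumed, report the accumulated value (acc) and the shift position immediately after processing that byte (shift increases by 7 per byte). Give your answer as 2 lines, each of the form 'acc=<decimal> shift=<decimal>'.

Answer: acc=90 shift=7
acc=986 shift=14

Derivation:
byte 0=0xDA: payload=0x5A=90, contrib = 90<<0 = 90; acc -> 90, shift -> 7
byte 1=0x07: payload=0x07=7, contrib = 7<<7 = 896; acc -> 986, shift -> 14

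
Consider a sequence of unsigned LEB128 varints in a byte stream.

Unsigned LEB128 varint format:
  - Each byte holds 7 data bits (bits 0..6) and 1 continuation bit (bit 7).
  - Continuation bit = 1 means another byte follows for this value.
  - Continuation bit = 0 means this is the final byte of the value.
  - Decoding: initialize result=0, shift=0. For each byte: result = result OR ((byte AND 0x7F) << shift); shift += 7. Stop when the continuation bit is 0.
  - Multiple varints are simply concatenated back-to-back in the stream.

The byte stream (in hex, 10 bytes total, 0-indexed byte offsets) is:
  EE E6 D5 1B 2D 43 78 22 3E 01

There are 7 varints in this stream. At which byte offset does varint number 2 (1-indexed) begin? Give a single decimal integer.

Answer: 4

Derivation:
  byte[0]=0xEE cont=1 payload=0x6E=110: acc |= 110<<0 -> acc=110 shift=7
  byte[1]=0xE6 cont=1 payload=0x66=102: acc |= 102<<7 -> acc=13166 shift=14
  byte[2]=0xD5 cont=1 payload=0x55=85: acc |= 85<<14 -> acc=1405806 shift=21
  byte[3]=0x1B cont=0 payload=0x1B=27: acc |= 27<<21 -> acc=58028910 shift=28 [end]
Varint 1: bytes[0:4] = EE E6 D5 1B -> value 58028910 (4 byte(s))
  byte[4]=0x2D cont=0 payload=0x2D=45: acc |= 45<<0 -> acc=45 shift=7 [end]
Varint 2: bytes[4:5] = 2D -> value 45 (1 byte(s))
  byte[5]=0x43 cont=0 payload=0x43=67: acc |= 67<<0 -> acc=67 shift=7 [end]
Varint 3: bytes[5:6] = 43 -> value 67 (1 byte(s))
  byte[6]=0x78 cont=0 payload=0x78=120: acc |= 120<<0 -> acc=120 shift=7 [end]
Varint 4: bytes[6:7] = 78 -> value 120 (1 byte(s))
  byte[7]=0x22 cont=0 payload=0x22=34: acc |= 34<<0 -> acc=34 shift=7 [end]
Varint 5: bytes[7:8] = 22 -> value 34 (1 byte(s))
  byte[8]=0x3E cont=0 payload=0x3E=62: acc |= 62<<0 -> acc=62 shift=7 [end]
Varint 6: bytes[8:9] = 3E -> value 62 (1 byte(s))
  byte[9]=0x01 cont=0 payload=0x01=1: acc |= 1<<0 -> acc=1 shift=7 [end]
Varint 7: bytes[9:10] = 01 -> value 1 (1 byte(s))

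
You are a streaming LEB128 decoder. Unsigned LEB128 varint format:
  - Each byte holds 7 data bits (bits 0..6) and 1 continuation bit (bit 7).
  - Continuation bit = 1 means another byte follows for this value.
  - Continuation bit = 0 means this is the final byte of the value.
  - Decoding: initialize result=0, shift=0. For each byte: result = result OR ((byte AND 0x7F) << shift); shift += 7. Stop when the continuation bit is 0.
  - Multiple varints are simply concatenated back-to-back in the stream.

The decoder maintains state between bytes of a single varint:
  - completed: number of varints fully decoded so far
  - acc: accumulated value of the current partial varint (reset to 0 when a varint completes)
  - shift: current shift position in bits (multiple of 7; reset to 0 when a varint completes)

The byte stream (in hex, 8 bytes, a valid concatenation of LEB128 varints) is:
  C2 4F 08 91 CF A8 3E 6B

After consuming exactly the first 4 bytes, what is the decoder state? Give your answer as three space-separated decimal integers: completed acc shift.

Answer: 2 17 7

Derivation:
byte[0]=0xC2 cont=1 payload=0x42: acc |= 66<<0 -> completed=0 acc=66 shift=7
byte[1]=0x4F cont=0 payload=0x4F: varint #1 complete (value=10178); reset -> completed=1 acc=0 shift=0
byte[2]=0x08 cont=0 payload=0x08: varint #2 complete (value=8); reset -> completed=2 acc=0 shift=0
byte[3]=0x91 cont=1 payload=0x11: acc |= 17<<0 -> completed=2 acc=17 shift=7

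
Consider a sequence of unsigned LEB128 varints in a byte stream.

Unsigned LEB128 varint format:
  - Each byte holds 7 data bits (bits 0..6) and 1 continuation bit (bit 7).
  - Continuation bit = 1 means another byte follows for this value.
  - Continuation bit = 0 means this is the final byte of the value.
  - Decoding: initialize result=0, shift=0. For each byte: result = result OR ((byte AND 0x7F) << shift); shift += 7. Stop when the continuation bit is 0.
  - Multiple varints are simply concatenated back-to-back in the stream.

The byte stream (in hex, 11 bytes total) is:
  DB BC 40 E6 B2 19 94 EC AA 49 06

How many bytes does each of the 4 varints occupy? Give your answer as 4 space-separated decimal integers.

Answer: 3 3 4 1

Derivation:
  byte[0]=0xDB cont=1 payload=0x5B=91: acc |= 91<<0 -> acc=91 shift=7
  byte[1]=0xBC cont=1 payload=0x3C=60: acc |= 60<<7 -> acc=7771 shift=14
  byte[2]=0x40 cont=0 payload=0x40=64: acc |= 64<<14 -> acc=1056347 shift=21 [end]
Varint 1: bytes[0:3] = DB BC 40 -> value 1056347 (3 byte(s))
  byte[3]=0xE6 cont=1 payload=0x66=102: acc |= 102<<0 -> acc=102 shift=7
  byte[4]=0xB2 cont=1 payload=0x32=50: acc |= 50<<7 -> acc=6502 shift=14
  byte[5]=0x19 cont=0 payload=0x19=25: acc |= 25<<14 -> acc=416102 shift=21 [end]
Varint 2: bytes[3:6] = E6 B2 19 -> value 416102 (3 byte(s))
  byte[6]=0x94 cont=1 payload=0x14=20: acc |= 20<<0 -> acc=20 shift=7
  byte[7]=0xEC cont=1 payload=0x6C=108: acc |= 108<<7 -> acc=13844 shift=14
  byte[8]=0xAA cont=1 payload=0x2A=42: acc |= 42<<14 -> acc=701972 shift=21
  byte[9]=0x49 cont=0 payload=0x49=73: acc |= 73<<21 -> acc=153794068 shift=28 [end]
Varint 3: bytes[6:10] = 94 EC AA 49 -> value 153794068 (4 byte(s))
  byte[10]=0x06 cont=0 payload=0x06=6: acc |= 6<<0 -> acc=6 shift=7 [end]
Varint 4: bytes[10:11] = 06 -> value 6 (1 byte(s))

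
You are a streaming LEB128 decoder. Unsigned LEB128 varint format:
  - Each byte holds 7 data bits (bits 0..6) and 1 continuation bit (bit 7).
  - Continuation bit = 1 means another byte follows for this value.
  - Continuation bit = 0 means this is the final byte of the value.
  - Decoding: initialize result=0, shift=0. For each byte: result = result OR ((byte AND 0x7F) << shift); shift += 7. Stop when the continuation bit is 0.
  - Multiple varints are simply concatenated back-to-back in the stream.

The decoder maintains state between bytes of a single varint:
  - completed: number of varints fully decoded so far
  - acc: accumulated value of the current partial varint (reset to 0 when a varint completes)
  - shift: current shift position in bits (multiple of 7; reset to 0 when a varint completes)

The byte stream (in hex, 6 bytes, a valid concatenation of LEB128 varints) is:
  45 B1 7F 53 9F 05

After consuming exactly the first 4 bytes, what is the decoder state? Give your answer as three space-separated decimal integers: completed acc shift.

byte[0]=0x45 cont=0 payload=0x45: varint #1 complete (value=69); reset -> completed=1 acc=0 shift=0
byte[1]=0xB1 cont=1 payload=0x31: acc |= 49<<0 -> completed=1 acc=49 shift=7
byte[2]=0x7F cont=0 payload=0x7F: varint #2 complete (value=16305); reset -> completed=2 acc=0 shift=0
byte[3]=0x53 cont=0 payload=0x53: varint #3 complete (value=83); reset -> completed=3 acc=0 shift=0

Answer: 3 0 0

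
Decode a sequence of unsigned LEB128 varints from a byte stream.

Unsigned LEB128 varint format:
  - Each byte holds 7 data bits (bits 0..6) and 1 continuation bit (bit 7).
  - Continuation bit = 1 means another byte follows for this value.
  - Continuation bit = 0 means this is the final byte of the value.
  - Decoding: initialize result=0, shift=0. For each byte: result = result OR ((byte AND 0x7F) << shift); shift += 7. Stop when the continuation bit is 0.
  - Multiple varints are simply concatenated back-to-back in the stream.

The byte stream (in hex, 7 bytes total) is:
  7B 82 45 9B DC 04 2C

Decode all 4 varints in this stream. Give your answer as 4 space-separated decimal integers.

Answer: 123 8834 77339 44

Derivation:
  byte[0]=0x7B cont=0 payload=0x7B=123: acc |= 123<<0 -> acc=123 shift=7 [end]
Varint 1: bytes[0:1] = 7B -> value 123 (1 byte(s))
  byte[1]=0x82 cont=1 payload=0x02=2: acc |= 2<<0 -> acc=2 shift=7
  byte[2]=0x45 cont=0 payload=0x45=69: acc |= 69<<7 -> acc=8834 shift=14 [end]
Varint 2: bytes[1:3] = 82 45 -> value 8834 (2 byte(s))
  byte[3]=0x9B cont=1 payload=0x1B=27: acc |= 27<<0 -> acc=27 shift=7
  byte[4]=0xDC cont=1 payload=0x5C=92: acc |= 92<<7 -> acc=11803 shift=14
  byte[5]=0x04 cont=0 payload=0x04=4: acc |= 4<<14 -> acc=77339 shift=21 [end]
Varint 3: bytes[3:6] = 9B DC 04 -> value 77339 (3 byte(s))
  byte[6]=0x2C cont=0 payload=0x2C=44: acc |= 44<<0 -> acc=44 shift=7 [end]
Varint 4: bytes[6:7] = 2C -> value 44 (1 byte(s))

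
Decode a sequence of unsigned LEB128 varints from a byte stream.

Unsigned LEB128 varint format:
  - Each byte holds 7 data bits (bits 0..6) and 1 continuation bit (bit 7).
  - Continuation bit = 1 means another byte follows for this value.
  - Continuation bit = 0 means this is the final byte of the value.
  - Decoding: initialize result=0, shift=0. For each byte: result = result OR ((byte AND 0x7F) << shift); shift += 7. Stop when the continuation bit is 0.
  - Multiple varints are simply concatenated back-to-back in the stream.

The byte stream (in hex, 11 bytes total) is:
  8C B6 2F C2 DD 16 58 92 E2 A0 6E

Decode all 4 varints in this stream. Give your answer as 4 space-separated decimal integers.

Answer: 776972 372418 88 231223570

Derivation:
  byte[0]=0x8C cont=1 payload=0x0C=12: acc |= 12<<0 -> acc=12 shift=7
  byte[1]=0xB6 cont=1 payload=0x36=54: acc |= 54<<7 -> acc=6924 shift=14
  byte[2]=0x2F cont=0 payload=0x2F=47: acc |= 47<<14 -> acc=776972 shift=21 [end]
Varint 1: bytes[0:3] = 8C B6 2F -> value 776972 (3 byte(s))
  byte[3]=0xC2 cont=1 payload=0x42=66: acc |= 66<<0 -> acc=66 shift=7
  byte[4]=0xDD cont=1 payload=0x5D=93: acc |= 93<<7 -> acc=11970 shift=14
  byte[5]=0x16 cont=0 payload=0x16=22: acc |= 22<<14 -> acc=372418 shift=21 [end]
Varint 2: bytes[3:6] = C2 DD 16 -> value 372418 (3 byte(s))
  byte[6]=0x58 cont=0 payload=0x58=88: acc |= 88<<0 -> acc=88 shift=7 [end]
Varint 3: bytes[6:7] = 58 -> value 88 (1 byte(s))
  byte[7]=0x92 cont=1 payload=0x12=18: acc |= 18<<0 -> acc=18 shift=7
  byte[8]=0xE2 cont=1 payload=0x62=98: acc |= 98<<7 -> acc=12562 shift=14
  byte[9]=0xA0 cont=1 payload=0x20=32: acc |= 32<<14 -> acc=536850 shift=21
  byte[10]=0x6E cont=0 payload=0x6E=110: acc |= 110<<21 -> acc=231223570 shift=28 [end]
Varint 4: bytes[7:11] = 92 E2 A0 6E -> value 231223570 (4 byte(s))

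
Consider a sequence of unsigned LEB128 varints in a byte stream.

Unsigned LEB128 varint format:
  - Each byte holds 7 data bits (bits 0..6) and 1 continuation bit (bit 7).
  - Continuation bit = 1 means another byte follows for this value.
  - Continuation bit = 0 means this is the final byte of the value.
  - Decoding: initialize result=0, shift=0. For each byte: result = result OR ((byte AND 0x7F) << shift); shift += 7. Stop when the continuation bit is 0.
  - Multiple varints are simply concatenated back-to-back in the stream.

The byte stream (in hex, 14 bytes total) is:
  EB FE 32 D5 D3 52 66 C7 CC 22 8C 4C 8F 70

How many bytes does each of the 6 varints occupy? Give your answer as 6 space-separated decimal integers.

Answer: 3 3 1 3 2 2

Derivation:
  byte[0]=0xEB cont=1 payload=0x6B=107: acc |= 107<<0 -> acc=107 shift=7
  byte[1]=0xFE cont=1 payload=0x7E=126: acc |= 126<<7 -> acc=16235 shift=14
  byte[2]=0x32 cont=0 payload=0x32=50: acc |= 50<<14 -> acc=835435 shift=21 [end]
Varint 1: bytes[0:3] = EB FE 32 -> value 835435 (3 byte(s))
  byte[3]=0xD5 cont=1 payload=0x55=85: acc |= 85<<0 -> acc=85 shift=7
  byte[4]=0xD3 cont=1 payload=0x53=83: acc |= 83<<7 -> acc=10709 shift=14
  byte[5]=0x52 cont=0 payload=0x52=82: acc |= 82<<14 -> acc=1354197 shift=21 [end]
Varint 2: bytes[3:6] = D5 D3 52 -> value 1354197 (3 byte(s))
  byte[6]=0x66 cont=0 payload=0x66=102: acc |= 102<<0 -> acc=102 shift=7 [end]
Varint 3: bytes[6:7] = 66 -> value 102 (1 byte(s))
  byte[7]=0xC7 cont=1 payload=0x47=71: acc |= 71<<0 -> acc=71 shift=7
  byte[8]=0xCC cont=1 payload=0x4C=76: acc |= 76<<7 -> acc=9799 shift=14
  byte[9]=0x22 cont=0 payload=0x22=34: acc |= 34<<14 -> acc=566855 shift=21 [end]
Varint 4: bytes[7:10] = C7 CC 22 -> value 566855 (3 byte(s))
  byte[10]=0x8C cont=1 payload=0x0C=12: acc |= 12<<0 -> acc=12 shift=7
  byte[11]=0x4C cont=0 payload=0x4C=76: acc |= 76<<7 -> acc=9740 shift=14 [end]
Varint 5: bytes[10:12] = 8C 4C -> value 9740 (2 byte(s))
  byte[12]=0x8F cont=1 payload=0x0F=15: acc |= 15<<0 -> acc=15 shift=7
  byte[13]=0x70 cont=0 payload=0x70=112: acc |= 112<<7 -> acc=14351 shift=14 [end]
Varint 6: bytes[12:14] = 8F 70 -> value 14351 (2 byte(s))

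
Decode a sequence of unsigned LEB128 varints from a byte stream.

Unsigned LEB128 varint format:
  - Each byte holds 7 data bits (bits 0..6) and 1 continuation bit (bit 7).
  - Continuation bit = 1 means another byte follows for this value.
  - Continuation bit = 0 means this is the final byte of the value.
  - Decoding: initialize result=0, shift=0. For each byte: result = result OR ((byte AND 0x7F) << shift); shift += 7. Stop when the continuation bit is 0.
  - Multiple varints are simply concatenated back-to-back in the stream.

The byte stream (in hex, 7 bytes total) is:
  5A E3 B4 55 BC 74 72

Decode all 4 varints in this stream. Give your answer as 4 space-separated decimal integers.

Answer: 90 1399395 14908 114

Derivation:
  byte[0]=0x5A cont=0 payload=0x5A=90: acc |= 90<<0 -> acc=90 shift=7 [end]
Varint 1: bytes[0:1] = 5A -> value 90 (1 byte(s))
  byte[1]=0xE3 cont=1 payload=0x63=99: acc |= 99<<0 -> acc=99 shift=7
  byte[2]=0xB4 cont=1 payload=0x34=52: acc |= 52<<7 -> acc=6755 shift=14
  byte[3]=0x55 cont=0 payload=0x55=85: acc |= 85<<14 -> acc=1399395 shift=21 [end]
Varint 2: bytes[1:4] = E3 B4 55 -> value 1399395 (3 byte(s))
  byte[4]=0xBC cont=1 payload=0x3C=60: acc |= 60<<0 -> acc=60 shift=7
  byte[5]=0x74 cont=0 payload=0x74=116: acc |= 116<<7 -> acc=14908 shift=14 [end]
Varint 3: bytes[4:6] = BC 74 -> value 14908 (2 byte(s))
  byte[6]=0x72 cont=0 payload=0x72=114: acc |= 114<<0 -> acc=114 shift=7 [end]
Varint 4: bytes[6:7] = 72 -> value 114 (1 byte(s))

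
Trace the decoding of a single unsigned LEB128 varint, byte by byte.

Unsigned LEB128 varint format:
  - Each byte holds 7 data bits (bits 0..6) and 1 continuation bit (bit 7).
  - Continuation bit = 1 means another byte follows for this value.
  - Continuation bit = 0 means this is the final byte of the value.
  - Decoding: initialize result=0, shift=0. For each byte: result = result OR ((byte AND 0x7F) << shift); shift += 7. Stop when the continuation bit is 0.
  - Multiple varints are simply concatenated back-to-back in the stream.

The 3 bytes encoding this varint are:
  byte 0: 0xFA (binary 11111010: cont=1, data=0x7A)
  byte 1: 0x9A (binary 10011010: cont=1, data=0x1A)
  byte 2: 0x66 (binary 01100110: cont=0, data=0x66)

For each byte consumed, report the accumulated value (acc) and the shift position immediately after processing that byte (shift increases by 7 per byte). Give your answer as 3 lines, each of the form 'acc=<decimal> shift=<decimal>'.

byte 0=0xFA: payload=0x7A=122, contrib = 122<<0 = 122; acc -> 122, shift -> 7
byte 1=0x9A: payload=0x1A=26, contrib = 26<<7 = 3328; acc -> 3450, shift -> 14
byte 2=0x66: payload=0x66=102, contrib = 102<<14 = 1671168; acc -> 1674618, shift -> 21

Answer: acc=122 shift=7
acc=3450 shift=14
acc=1674618 shift=21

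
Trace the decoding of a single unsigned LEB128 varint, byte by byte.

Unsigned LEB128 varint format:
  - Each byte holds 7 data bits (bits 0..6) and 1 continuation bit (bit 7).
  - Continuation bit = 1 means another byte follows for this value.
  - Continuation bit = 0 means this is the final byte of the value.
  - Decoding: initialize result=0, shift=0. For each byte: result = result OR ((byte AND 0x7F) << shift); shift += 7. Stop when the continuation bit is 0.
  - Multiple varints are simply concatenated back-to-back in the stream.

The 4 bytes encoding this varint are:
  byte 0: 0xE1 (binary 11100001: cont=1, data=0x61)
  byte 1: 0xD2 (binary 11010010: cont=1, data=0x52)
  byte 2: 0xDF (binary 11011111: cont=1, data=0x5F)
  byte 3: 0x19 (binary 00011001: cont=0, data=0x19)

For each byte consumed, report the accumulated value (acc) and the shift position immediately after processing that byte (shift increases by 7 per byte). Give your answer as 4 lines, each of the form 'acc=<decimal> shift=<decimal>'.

Answer: acc=97 shift=7
acc=10593 shift=14
acc=1567073 shift=21
acc=53995873 shift=28

Derivation:
byte 0=0xE1: payload=0x61=97, contrib = 97<<0 = 97; acc -> 97, shift -> 7
byte 1=0xD2: payload=0x52=82, contrib = 82<<7 = 10496; acc -> 10593, shift -> 14
byte 2=0xDF: payload=0x5F=95, contrib = 95<<14 = 1556480; acc -> 1567073, shift -> 21
byte 3=0x19: payload=0x19=25, contrib = 25<<21 = 52428800; acc -> 53995873, shift -> 28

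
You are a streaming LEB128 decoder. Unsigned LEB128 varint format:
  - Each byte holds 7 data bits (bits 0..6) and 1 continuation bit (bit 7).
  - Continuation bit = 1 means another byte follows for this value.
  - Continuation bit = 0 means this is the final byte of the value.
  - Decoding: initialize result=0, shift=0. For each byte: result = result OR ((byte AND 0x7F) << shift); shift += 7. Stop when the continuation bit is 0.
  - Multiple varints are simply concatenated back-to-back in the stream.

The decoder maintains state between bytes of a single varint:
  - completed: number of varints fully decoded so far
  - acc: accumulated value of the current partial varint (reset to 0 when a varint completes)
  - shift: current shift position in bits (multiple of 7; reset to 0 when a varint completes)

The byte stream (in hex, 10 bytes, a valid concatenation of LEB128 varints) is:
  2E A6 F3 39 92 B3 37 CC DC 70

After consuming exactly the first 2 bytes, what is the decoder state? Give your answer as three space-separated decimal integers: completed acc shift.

byte[0]=0x2E cont=0 payload=0x2E: varint #1 complete (value=46); reset -> completed=1 acc=0 shift=0
byte[1]=0xA6 cont=1 payload=0x26: acc |= 38<<0 -> completed=1 acc=38 shift=7

Answer: 1 38 7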